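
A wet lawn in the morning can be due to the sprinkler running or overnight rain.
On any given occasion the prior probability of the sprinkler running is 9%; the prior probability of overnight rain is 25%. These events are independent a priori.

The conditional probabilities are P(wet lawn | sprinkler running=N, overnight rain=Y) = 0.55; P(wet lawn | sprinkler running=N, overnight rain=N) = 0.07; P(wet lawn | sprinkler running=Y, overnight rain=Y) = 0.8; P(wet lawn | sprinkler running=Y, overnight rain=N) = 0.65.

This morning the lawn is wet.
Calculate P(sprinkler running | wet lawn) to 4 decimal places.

P(sprinkler running | wet lawn) ≈ 0.2636

Numerator (weight on configurations with sprinkler running): 0.043875 + 0.018000 = 0.061875
Denominator P(wet lawn): 0.07×0.91×0.75 + 0.55×0.91×0.25 + 0.65×0.09×0.75 + 0.8×0.09×0.25 = 0.234775
P(sprinkler running | wet lawn) = 0.061875/0.234775 ≈ 0.2636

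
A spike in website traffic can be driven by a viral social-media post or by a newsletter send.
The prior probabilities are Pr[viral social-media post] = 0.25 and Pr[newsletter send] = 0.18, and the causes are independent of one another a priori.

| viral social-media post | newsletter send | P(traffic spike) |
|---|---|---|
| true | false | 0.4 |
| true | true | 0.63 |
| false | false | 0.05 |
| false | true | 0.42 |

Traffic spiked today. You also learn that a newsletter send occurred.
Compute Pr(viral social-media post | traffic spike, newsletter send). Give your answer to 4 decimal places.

By total probability over both values of viral social-media post:
  P(traffic spike | newsletter send) = 0.42·0.75 + 0.63·0.25
        = 0.315000 + 0.157500 = 0.472500
Keeping only the viral social-media post-present terms gives 0.157500, so
  P(viral social-media post | traffic spike, newsletter send) = 0.157500 / 0.472500 ≈ 0.3333

Pr(viral social-media post | traffic spike, newsletter send) ≈ 0.3333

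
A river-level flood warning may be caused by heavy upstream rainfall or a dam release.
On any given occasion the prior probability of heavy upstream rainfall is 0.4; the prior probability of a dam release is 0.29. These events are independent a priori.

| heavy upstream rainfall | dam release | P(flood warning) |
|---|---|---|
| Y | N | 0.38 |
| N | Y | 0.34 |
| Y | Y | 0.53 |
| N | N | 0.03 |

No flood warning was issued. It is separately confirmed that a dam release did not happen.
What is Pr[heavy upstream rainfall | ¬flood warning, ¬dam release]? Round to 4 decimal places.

P(¬flood warning | ¬dam release) = 0.97*0.6 + 0.62*0.4 = 0.582000 + 0.248000 = 0.830000
Of this, 0.248000 comes from 0.62*0.4 (the heavy upstream rainfall=true cases).
P(heavy upstream rainfall | ¬flood warning, ¬dam release) = 0.248000 / 0.830000 ≈ 0.2988

Pr[heavy upstream rainfall | ¬flood warning, ¬dam release] ≈ 0.2988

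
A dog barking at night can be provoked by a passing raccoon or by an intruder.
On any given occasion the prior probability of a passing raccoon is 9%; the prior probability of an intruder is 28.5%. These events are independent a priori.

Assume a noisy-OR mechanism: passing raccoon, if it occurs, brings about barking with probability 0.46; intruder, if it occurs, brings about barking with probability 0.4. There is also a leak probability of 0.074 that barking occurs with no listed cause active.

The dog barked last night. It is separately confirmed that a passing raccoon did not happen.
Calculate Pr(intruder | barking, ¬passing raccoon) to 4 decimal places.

Pr(intruder | barking, ¬passing raccoon) ≈ 0.7053

Under noisy-OR, P(barking | causes) = 1 − (1−0.074)·∏(1−qᵢ) over the active causes.
By total probability over both values of intruder:
  P(barking | ¬passing raccoon) = 0.074*0.715 + 0.4444*0.285
        = 0.052910 + 0.126654 = 0.179564
Configurations with intruder contribute 0.126654, so
  P(intruder | barking, ¬passing raccoon) = 0.126654 / 0.179564 ≈ 0.7053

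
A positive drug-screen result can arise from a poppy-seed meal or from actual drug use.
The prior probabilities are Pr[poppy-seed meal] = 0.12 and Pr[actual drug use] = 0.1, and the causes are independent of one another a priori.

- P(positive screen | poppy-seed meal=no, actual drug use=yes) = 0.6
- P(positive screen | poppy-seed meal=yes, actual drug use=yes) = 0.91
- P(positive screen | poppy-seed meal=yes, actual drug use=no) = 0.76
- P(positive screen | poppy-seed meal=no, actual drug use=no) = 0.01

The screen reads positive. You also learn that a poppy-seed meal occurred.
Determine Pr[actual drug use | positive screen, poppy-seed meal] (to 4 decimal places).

Pr[actual drug use | positive screen, poppy-seed meal] ≈ 0.1174

By total probability over both values of actual drug use:
  P(positive screen | poppy-seed meal) = 0.76·0.9 + 0.91·0.1
        = 0.684000 + 0.091000 = 0.775000
The terms with actual drug use present sum to 0.091000, so
  P(actual drug use | positive screen, poppy-seed meal) = 0.091000 / 0.775000 ≈ 0.1174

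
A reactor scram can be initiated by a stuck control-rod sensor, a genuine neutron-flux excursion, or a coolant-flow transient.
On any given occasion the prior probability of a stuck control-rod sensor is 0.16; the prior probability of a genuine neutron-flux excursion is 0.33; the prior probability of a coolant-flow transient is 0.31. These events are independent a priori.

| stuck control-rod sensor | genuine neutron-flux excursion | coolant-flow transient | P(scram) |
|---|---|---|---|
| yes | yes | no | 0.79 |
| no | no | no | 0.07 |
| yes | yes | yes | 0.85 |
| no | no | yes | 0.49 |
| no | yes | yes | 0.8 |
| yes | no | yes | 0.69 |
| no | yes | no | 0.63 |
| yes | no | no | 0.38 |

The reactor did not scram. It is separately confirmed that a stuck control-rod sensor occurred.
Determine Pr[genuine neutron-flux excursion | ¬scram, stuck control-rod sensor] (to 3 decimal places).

Pr[genuine neutron-flux excursion | ¬scram, stuck control-rod sensor] ≈ 0.153

Sum P(¬scram|·) weighted by the priors over the 4 (genuine neutron-flux excursion, coolant-flow transient) configurations:
  P(¬scram | stuck control-rod sensor) = 0.62×0.67×0.69 + 0.31×0.67×0.31 + 0.21×0.33×0.69 + 0.15×0.33×0.31
        = 0.286626 + 0.064387 + 0.047817 + 0.015345 = 0.414175
The terms with genuine neutron-flux excursion present sum to 0.063162, so
  P(genuine neutron-flux excursion | ¬scram, stuck control-rod sensor) = 0.063162 / 0.414175 ≈ 0.153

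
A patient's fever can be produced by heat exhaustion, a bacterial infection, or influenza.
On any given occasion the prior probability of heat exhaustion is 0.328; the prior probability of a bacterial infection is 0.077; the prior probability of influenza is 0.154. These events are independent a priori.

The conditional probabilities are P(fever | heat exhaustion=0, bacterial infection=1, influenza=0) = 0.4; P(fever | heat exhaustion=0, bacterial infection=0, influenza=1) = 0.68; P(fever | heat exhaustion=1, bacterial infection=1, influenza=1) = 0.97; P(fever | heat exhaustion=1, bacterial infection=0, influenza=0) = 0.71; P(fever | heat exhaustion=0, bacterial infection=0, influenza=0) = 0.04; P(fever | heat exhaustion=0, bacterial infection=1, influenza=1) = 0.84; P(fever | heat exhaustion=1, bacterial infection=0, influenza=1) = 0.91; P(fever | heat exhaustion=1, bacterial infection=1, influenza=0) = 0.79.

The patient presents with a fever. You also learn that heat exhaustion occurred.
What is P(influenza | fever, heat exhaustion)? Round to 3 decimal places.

P(influenza | fever, heat exhaustion) ≈ 0.189

P(fever | heat exhaustion) = 0.71·0.923·0.846 + 0.91·0.923·0.154 + 0.79·0.077·0.846 + 0.97·0.077·0.154 = 0.554409 + 0.129349 + 0.051462 + 0.011502 = 0.746722
The influenza-present share is 0.129349 + 0.011502 = 0.140851.
Hence the posterior is 0.140851/0.746722 ≈ 0.189.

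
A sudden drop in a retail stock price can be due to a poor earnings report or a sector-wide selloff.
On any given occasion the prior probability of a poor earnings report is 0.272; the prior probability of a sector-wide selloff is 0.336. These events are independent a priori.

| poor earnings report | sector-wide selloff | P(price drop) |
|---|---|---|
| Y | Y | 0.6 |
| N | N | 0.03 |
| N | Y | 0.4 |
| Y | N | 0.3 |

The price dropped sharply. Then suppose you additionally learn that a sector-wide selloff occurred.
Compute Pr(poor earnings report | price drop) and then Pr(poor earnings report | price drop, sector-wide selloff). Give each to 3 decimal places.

Sum P(price drop|·) weighted by the priors over the 4 (poor earnings report, sector-wide selloff) configurations:
  P(price drop) = 0.03×0.728×0.664 + 0.4×0.728×0.336 + 0.3×0.272×0.664 + 0.6×0.272×0.336
        = 0.014502 + 0.097843 + 0.054182 + 0.054835 = 0.221362
The terms with poor earnings report present sum to 0.109017, so
  P(poor earnings report | price drop) = 0.109017 / 0.221362 ≈ 0.492

Now condition on the additional information:
By total probability over both values of poor earnings report:
  P(price drop | sector-wide selloff) = 0.4*0.728 + 0.6*0.272
        = 0.291200 + 0.163200 = 0.454400
Configurations with poor earnings report contribute 0.163200, so
  P(poor earnings report | price drop, sector-wide selloff) = 0.163200 / 0.454400 ≈ 0.359
The drop from 0.492 to 0.359 is the explaining-away (discounting) effect.

Pr(poor earnings report | price drop) ≈ 0.492; Pr(poor earnings report | price drop, sector-wide selloff) ≈ 0.359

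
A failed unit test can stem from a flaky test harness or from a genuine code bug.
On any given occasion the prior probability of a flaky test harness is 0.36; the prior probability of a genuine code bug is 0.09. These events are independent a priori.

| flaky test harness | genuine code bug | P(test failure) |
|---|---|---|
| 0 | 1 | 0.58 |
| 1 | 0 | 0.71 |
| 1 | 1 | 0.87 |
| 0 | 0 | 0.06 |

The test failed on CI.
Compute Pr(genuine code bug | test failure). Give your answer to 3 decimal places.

Enumerate the 4 (flaky test harness, genuine code bug) configurations and weight by the priors:
  P(test failure) = 0.06×0.64×0.91 + 0.58×0.64×0.09 + 0.71×0.36×0.91 + 0.87×0.36×0.09
        = 0.034944 + 0.033408 + 0.232596 + 0.028188 = 0.329136
Configurations with genuine code bug contribute 0.061596, so
  P(genuine code bug | test failure) = 0.061596 / 0.329136 ≈ 0.187

Pr(genuine code bug | test failure) ≈ 0.187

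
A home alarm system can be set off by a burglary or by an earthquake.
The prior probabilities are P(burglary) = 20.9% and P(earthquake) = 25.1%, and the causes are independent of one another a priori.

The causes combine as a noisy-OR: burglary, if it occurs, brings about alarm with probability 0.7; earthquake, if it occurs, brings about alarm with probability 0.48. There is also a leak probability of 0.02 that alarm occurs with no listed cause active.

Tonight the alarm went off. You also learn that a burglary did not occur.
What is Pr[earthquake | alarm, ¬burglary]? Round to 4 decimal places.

Pr[earthquake | alarm, ¬burglary] ≈ 0.8915

Under noisy-OR, P(alarm | causes) = 1 − (1−0.02)·∏(1−qᵢ) over the active causes.
P(alarm | ¬burglary) = 0.02*0.749 + 0.4904*0.251 = 0.014980 + 0.123090 = 0.138070
Of this, 0.123090 comes from 0.4904*0.251 (the earthquake=true cases).
P(earthquake | alarm, ¬burglary) = 0.123090 / 0.138070 ≈ 0.8915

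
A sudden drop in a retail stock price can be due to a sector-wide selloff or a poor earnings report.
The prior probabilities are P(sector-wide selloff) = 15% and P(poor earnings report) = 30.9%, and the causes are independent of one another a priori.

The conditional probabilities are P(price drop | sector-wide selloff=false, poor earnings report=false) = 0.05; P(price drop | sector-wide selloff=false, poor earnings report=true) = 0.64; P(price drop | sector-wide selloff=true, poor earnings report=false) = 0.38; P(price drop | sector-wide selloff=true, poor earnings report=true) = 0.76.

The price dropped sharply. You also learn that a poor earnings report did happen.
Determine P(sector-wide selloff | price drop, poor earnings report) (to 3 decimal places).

P(sector-wide selloff | price drop, poor earnings report) ≈ 0.173

By total probability over both values of sector-wide selloff:
  P(price drop | poor earnings report) = 0.64·0.85 + 0.76·0.15
        = 0.544000 + 0.114000 = 0.658000
Keeping only the sector-wide selloff-present terms gives 0.114000, so
  P(sector-wide selloff | price drop, poor earnings report) = 0.114000 / 0.658000 ≈ 0.173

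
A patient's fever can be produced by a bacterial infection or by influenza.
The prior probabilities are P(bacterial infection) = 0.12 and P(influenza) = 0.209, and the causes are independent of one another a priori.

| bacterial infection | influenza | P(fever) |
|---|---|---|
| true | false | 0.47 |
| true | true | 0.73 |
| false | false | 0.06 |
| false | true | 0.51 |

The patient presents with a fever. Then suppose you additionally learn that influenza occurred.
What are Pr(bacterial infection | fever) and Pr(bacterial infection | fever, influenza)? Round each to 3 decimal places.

Weight on bacterial infection=true, given the evidence: 0.044612 + 0.018308 = 0.062920
The normalizing constant is 0.06×0.88×0.791 + 0.51×0.88×0.209 + 0.47×0.12×0.791 + 0.73×0.12×0.209 = 0.198484
P(bacterial infection | fever) = 0.062920/0.198484 ≈ 0.317

With the extra evidence:
P(fever | influenza) = 0.51×0.88 + 0.73×0.12 = 0.448800 + 0.087600 = 0.536400
Of this, 0.087600 comes from 0.73×0.12 (the bacterial infection=true cases).
So P(bacterial infection | fever, influenza) = 0.087600/0.536400 ≈ 0.163.
Conditioning on influenza lowers the posterior on bacterial infection: the classic explaining-away effect in a common-effect structure.

Pr(bacterial infection | fever) ≈ 0.317; Pr(bacterial infection | fever, influenza) ≈ 0.163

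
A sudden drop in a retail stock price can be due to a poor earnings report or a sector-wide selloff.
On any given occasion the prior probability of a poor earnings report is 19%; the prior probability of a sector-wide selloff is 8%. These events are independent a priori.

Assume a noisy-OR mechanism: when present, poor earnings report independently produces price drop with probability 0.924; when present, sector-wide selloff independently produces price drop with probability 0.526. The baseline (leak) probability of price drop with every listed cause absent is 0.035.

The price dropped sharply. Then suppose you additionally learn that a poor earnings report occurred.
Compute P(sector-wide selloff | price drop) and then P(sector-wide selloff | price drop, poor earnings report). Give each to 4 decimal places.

Under noisy-OR, P(price drop | causes) = 1 − (1−0.035)·∏(1−qᵢ) over the active causes.
Sum P(price drop|·) weighted by the priors over the 4 (poor earnings report, sector-wide selloff) configurations:
  P(price drop) = 0.035*0.81*0.92 + 0.54259*0.81*0.08 + 0.92666*0.19*0.92 + 0.965237*0.19*0.08
        = 0.026082 + 0.035160 + 0.161980 + 0.014672 = 0.237894
Configurations with sector-wide selloff contribute 0.049832, so
  P(sector-wide selloff | price drop) = 0.049832 / 0.237894 ≈ 0.2095

Now condition on the additional information:
By total probability over both values of sector-wide selloff:
  P(price drop | poor earnings report) = 0.92666×0.92 + 0.965237×0.08
        = 0.852527 + 0.077219 = 0.929746
Configurations with sector-wide selloff contribute 0.077219, so
  P(sector-wide selloff | price drop, poor earnings report) = 0.077219 / 0.929746 ≈ 0.0831

P(sector-wide selloff | price drop) ≈ 0.2095; P(sector-wide selloff | price drop, poor earnings report) ≈ 0.0831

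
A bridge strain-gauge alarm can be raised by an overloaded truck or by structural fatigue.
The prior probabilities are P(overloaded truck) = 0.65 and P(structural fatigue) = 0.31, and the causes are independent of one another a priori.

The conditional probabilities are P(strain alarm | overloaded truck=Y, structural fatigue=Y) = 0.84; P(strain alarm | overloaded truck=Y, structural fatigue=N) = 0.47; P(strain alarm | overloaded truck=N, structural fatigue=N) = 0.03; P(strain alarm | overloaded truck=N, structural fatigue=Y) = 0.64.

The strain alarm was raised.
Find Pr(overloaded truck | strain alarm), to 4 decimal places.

Sum P(strain alarm|·) weighted by the priors over the 4 (overloaded truck, structural fatigue) configurations:
  P(strain alarm) = 0.03×0.35×0.69 + 0.64×0.35×0.31 + 0.47×0.65×0.69 + 0.84×0.65×0.31
        = 0.007245 + 0.069440 + 0.210795 + 0.169260 = 0.456740
Keeping only the overloaded truck-present terms gives 0.380055, so
  P(overloaded truck | strain alarm) = 0.380055 / 0.456740 ≈ 0.8321

Pr(overloaded truck | strain alarm) ≈ 0.8321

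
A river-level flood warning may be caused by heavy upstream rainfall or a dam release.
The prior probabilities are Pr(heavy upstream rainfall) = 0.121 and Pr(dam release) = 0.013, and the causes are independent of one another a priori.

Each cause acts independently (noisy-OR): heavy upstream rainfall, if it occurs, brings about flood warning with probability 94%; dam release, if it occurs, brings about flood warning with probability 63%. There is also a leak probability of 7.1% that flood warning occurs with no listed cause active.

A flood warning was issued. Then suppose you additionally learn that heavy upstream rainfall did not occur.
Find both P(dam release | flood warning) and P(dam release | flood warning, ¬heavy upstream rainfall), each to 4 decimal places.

P(dam release | flood warning) ≈ 0.0493; P(dam release | flood warning, ¬heavy upstream rainfall) ≈ 0.1085

Under noisy-OR, P(flood warning | causes) = 1 − (1−0.071)·∏(1−qᵢ) over the active causes.
P(flood warning) = 0.071·0.879·0.987 + 0.65627·0.879·0.013 + 0.94426·0.121·0.987 + 0.979376·0.121·0.013 = 0.061598 + 0.007499 + 0.112770 + 0.001541 = 0.183408
The dam release-present share is 0.007499 + 0.001541 = 0.009040.
Hence the posterior is 0.009040/0.183408 ≈ 0.0493.

Now also conditioning on heavy upstream rainfall≠true:
For the numerator, keep only dam release=true terms: 0.65627*0.013 = 0.008532
Normalizer over all consistent configurations: 0.071*0.987 + 0.65627*0.013 = 0.078609
P(dam release | flood warning, ¬heavy upstream rainfall) = 0.008532/0.078609 ≈ 0.1085
Ruling out heavy upstream rainfall raises the posterior on dam release — the flip side of explaining away.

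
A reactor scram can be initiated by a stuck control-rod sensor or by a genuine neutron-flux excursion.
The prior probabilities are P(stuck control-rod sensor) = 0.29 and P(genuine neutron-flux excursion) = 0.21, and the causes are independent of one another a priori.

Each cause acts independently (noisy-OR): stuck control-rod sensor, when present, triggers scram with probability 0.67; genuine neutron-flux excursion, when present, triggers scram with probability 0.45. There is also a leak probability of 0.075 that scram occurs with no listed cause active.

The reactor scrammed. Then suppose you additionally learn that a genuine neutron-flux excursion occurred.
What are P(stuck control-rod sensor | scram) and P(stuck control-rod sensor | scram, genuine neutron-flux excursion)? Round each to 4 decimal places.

P(stuck control-rod sensor | scram) ≈ 0.6454; P(stuck control-rod sensor | scram, genuine neutron-flux excursion) ≈ 0.4089

Under noisy-OR, P(scram | causes) = 1 − (1−0.075)·∏(1−qᵢ) over the active causes.
Enumerate the 4 (stuck control-rod sensor, genuine neutron-flux excursion) configurations and weight by the priors:
  P(scram) = 0.075*0.71*0.79 + 0.49125*0.71*0.21 + 0.69475*0.29*0.79 + 0.832113*0.29*0.21
        = 0.042068 + 0.073245 + 0.159167 + 0.050676 = 0.325156
Configurations with stuck control-rod sensor contribute 0.209843, so
  P(stuck control-rod sensor | scram) = 0.209843 / 0.325156 ≈ 0.6454

With the extra evidence:
Weight on stuck control-rod sensor=true, given the evidence: 0.832113·0.29 = 0.241313
Denominator P(scram | genuine neutron-flux excursion): 0.49125·0.71 + 0.832113·0.29 = 0.590100
P(stuck control-rod sensor | scram, genuine neutron-flux excursion) = 0.241313/0.590100 ≈ 0.4089
Conditioning on genuine neutron-flux excursion lowers the posterior on stuck control-rod sensor: the classic explaining-away effect in a common-effect structure.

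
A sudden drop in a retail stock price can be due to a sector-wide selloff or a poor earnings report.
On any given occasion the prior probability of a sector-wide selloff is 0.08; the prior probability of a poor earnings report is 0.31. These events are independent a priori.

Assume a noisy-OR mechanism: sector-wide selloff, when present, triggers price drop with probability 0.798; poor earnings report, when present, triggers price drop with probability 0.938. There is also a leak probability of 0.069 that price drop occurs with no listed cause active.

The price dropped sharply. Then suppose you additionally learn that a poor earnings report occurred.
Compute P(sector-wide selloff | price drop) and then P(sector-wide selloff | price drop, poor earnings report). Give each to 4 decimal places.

P(sector-wide selloff | price drop) ≈ 0.1816; P(sector-wide selloff | price drop, poor earnings report) ≈ 0.0836

Under noisy-OR, P(price drop | causes) = 1 − (1−0.069)·∏(1−qᵢ) over the active causes.
Sum P(price drop|·) weighted by the priors over the 4 (sector-wide selloff, poor earnings report) configurations:
  P(price drop) = 0.069·0.92·0.69 + 0.942278·0.92·0.31 + 0.811938·0.08·0.69 + 0.98834·0.08·0.31
        = 0.043801 + 0.268738 + 0.044819 + 0.024511 = 0.381869
Keeping only the sector-wide selloff-present terms gives 0.069330, so
  P(sector-wide selloff | price drop) = 0.069330 / 0.381869 ≈ 0.1816

With the extra evidence:
Sum P(price drop|·) weighted by the priors over both values of sector-wide selloff:
  P(price drop | poor earnings report) = 0.942278*0.92 + 0.98834*0.08
        = 0.866896 + 0.079067 = 0.945963
Keeping only the sector-wide selloff-present terms gives 0.079067, so
  P(sector-wide selloff | price drop, poor earnings report) = 0.079067 / 0.945963 ≈ 0.0836
The drop from 0.1816 to 0.0836 is the explaining-away (discounting) effect.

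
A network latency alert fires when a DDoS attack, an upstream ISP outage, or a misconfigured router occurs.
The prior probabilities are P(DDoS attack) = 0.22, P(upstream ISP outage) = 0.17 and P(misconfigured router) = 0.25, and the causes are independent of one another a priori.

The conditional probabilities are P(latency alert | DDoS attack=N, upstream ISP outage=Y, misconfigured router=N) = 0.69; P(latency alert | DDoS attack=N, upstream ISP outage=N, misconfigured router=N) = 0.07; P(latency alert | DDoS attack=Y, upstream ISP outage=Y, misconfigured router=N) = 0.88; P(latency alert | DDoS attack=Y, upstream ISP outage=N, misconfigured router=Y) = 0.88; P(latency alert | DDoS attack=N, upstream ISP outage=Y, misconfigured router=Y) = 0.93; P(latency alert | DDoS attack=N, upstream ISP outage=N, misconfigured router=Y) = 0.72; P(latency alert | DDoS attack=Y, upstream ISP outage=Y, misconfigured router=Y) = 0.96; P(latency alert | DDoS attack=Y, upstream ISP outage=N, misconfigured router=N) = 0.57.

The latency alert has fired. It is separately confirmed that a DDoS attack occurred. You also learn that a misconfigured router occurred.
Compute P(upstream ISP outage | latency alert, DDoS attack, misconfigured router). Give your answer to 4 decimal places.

P(upstream ISP outage | latency alert, DDoS attack, misconfigured router) ≈ 0.1826

P(latency alert | DDoS attack, misconfigured router) = 0.88*0.83 + 0.96*0.17 = 0.730400 + 0.163200 = 0.893600
The upstream ISP outage-present share is 0.96*0.17 = 0.163200.
So P(upstream ISP outage | latency alert, DDoS attack, misconfigured router) = 0.163200/0.893600 ≈ 0.1826.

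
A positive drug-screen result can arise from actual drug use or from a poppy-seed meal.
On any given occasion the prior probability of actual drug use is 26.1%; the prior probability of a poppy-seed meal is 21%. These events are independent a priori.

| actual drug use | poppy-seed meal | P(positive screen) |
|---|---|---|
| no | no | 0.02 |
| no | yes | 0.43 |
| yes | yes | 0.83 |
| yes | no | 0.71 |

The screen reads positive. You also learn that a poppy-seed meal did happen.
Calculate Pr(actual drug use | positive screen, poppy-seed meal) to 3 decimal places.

Pr(actual drug use | positive screen, poppy-seed meal) ≈ 0.405

Weight on actual drug use=true, given the evidence: 0.83×0.261 = 0.216630
Denominator P(positive screen | poppy-seed meal): 0.43×0.739 + 0.83×0.261 = 0.534400
Posterior = 0.216630 / 0.534400 ≈ 0.405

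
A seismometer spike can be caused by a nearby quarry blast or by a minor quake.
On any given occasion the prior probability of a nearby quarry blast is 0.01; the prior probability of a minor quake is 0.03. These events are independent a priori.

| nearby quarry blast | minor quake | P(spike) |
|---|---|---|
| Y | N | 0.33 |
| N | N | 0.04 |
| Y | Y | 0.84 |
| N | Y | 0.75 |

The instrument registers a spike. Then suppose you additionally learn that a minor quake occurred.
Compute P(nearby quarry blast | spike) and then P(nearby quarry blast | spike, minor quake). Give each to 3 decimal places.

For the numerator, keep only nearby quarry blast=true terms: 0.003201 + 0.000252 = 0.003453
The normalizing constant is 0.04·0.99·0.97 + 0.75·0.99·0.03 + 0.33·0.01·0.97 + 0.84·0.01·0.03 = 0.064140
P(nearby quarry blast | spike) = 0.003453/0.064140 ≈ 0.054

Now also conditioning on minor quake=true:
Numerator (weight on configurations with nearby quarry blast): 0.84×0.01 = 0.008400
Denominator P(spike | minor quake): 0.75×0.99 + 0.84×0.01 = 0.750900
P(nearby quarry blast | spike, minor quake) = 0.008400/0.750900 ≈ 0.011
— minor quake explains away the evidence for nearby quarry blast.

P(nearby quarry blast | spike) ≈ 0.054; P(nearby quarry blast | spike, minor quake) ≈ 0.011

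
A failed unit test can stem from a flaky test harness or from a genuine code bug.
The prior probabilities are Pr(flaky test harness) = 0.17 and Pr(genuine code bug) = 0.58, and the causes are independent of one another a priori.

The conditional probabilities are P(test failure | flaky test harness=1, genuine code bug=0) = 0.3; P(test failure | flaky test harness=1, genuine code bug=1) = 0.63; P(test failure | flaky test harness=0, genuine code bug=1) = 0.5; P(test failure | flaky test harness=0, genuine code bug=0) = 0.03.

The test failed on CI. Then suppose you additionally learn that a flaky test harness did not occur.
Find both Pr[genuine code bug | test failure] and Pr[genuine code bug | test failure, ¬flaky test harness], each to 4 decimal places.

For the numerator, keep only genuine code bug=true terms: 0.240700 + 0.062118 = 0.302818
The normalizing constant is 0.03×0.83×0.42 + 0.5×0.83×0.58 + 0.3×0.17×0.42 + 0.63×0.17×0.58 = 0.334696
Posterior = 0.302818 / 0.334696 ≈ 0.9048

Now also conditioning on flaky test harness≠true:
Enumerate both values of genuine code bug and weight by the priors:
  P(test failure | ¬flaky test harness) = 0.03·0.42 + 0.5·0.58
        = 0.012600 + 0.290000 = 0.302600
Configurations with genuine code bug contribute 0.290000, so
  P(genuine code bug | test failure, ¬flaky test harness) = 0.290000 / 0.302600 ≈ 0.9584
Ruling out flaky test harness raises the posterior on genuine code bug — the flip side of explaining away.

Pr[genuine code bug | test failure] ≈ 0.9048; Pr[genuine code bug | test failure, ¬flaky test harness] ≈ 0.9584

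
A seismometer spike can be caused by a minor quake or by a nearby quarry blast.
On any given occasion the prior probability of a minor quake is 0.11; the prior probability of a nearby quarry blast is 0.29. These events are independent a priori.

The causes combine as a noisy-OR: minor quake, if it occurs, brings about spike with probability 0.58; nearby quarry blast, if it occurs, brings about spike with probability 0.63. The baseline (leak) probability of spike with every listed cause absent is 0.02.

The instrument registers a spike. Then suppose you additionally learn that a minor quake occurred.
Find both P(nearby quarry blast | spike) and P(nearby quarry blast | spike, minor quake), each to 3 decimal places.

Under noisy-OR, P(spike | causes) = 1 − (1−0.02)·∏(1−qᵢ) over the active causes.
Weight on nearby quarry blast=true, given the evidence: 0.164513 + 0.027042 = 0.191555
Denominator P(spike): 0.02·0.89·0.71 + 0.6374·0.89·0.29 + 0.5884·0.11·0.71 + 0.847708·0.11·0.29 = 0.250147
P(nearby quarry blast | spike) = 0.191555/0.250147 ≈ 0.766

Now also conditioning on minor quake=true:
P(spike | minor quake) = 0.5884*0.71 + 0.847708*0.29 = 0.417764 + 0.245835 = 0.663599
The nearby quarry blast-present share is 0.847708*0.29 = 0.245835.
Hence the posterior is 0.245835/0.663599 ≈ 0.370.
The drop from 0.766 to 0.370 is the explaining-away (discounting) effect.

P(nearby quarry blast | spike) ≈ 0.766; P(nearby quarry blast | spike, minor quake) ≈ 0.370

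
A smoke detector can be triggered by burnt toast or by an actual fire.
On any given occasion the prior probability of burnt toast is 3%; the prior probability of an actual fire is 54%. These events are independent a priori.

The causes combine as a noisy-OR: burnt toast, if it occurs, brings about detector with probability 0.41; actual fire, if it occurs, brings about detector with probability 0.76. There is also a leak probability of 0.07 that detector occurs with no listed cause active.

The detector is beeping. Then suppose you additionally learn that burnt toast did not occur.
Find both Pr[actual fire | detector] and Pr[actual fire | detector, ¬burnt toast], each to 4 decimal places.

Under noisy-OR, P(detector | causes) = 1 − (1−0.07)·∏(1−qᵢ) over the active causes.
Numerator (weight on configurations with actual fire): 0.406888 + 0.014067 = 0.420955
The normalizing constant is 0.07*0.97*0.46 + 0.7768*0.97*0.54 + 0.4513*0.03*0.46 + 0.868312*0.03*0.54 = 0.458417
Posterior = 0.420955 / 0.458417 ≈ 0.9183

Now condition on the additional information:
P(detector | ¬burnt toast) = 0.07×0.46 + 0.7768×0.54 = 0.032200 + 0.419472 = 0.451672
The actual fire-present share is 0.7768×0.54 = 0.419472.
So P(actual fire | detector, ¬burnt toast) = 0.419472/0.451672 ≈ 0.9287.
Ruling out burnt toast raises the posterior on actual fire — the flip side of explaining away.

Pr[actual fire | detector] ≈ 0.9183; Pr[actual fire | detector, ¬burnt toast] ≈ 0.9287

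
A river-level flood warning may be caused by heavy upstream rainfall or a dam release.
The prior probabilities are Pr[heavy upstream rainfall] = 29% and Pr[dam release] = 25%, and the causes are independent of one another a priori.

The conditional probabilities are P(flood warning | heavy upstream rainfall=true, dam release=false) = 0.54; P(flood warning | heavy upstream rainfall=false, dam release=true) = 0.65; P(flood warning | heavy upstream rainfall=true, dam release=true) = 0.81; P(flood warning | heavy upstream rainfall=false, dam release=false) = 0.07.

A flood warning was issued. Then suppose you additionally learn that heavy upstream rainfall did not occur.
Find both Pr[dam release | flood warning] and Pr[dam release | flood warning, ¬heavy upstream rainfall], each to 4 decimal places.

P(flood warning) = 0.07*0.71*0.75 + 0.65*0.71*0.25 + 0.54*0.29*0.75 + 0.81*0.29*0.25 = 0.037275 + 0.115375 + 0.117450 + 0.058725 = 0.328825
Of this, 0.174100 comes from 0.115375 + 0.058725 (the dam release=true cases).
Hence the posterior is 0.174100/0.328825 ≈ 0.5295.

With the extra evidence:
Sum P(flood warning|·) weighted by the priors over both values of dam release:
  P(flood warning | ¬heavy upstream rainfall) = 0.07·0.75 + 0.65·0.25
        = 0.052500 + 0.162500 = 0.215000
Keeping only the dam release-present terms gives 0.162500, so
  P(dam release | flood warning, ¬heavy upstream rainfall) = 0.162500 / 0.215000 ≈ 0.7558

Pr[dam release | flood warning] ≈ 0.5295; Pr[dam release | flood warning, ¬heavy upstream rainfall] ≈ 0.7558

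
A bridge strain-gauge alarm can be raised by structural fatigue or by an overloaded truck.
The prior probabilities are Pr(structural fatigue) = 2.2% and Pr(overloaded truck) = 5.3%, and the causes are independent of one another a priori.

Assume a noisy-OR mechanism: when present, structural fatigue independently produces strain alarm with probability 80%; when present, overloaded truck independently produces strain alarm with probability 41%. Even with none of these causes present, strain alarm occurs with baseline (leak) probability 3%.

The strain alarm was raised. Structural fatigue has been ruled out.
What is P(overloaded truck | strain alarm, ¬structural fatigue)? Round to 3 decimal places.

P(overloaded truck | strain alarm, ¬structural fatigue) ≈ 0.444

Under noisy-OR, P(strain alarm | causes) = 1 − (1−0.03)·∏(1−qᵢ) over the active causes.
For the numerator, keep only overloaded truck=true terms: 0.4277*0.053 = 0.022668
The normalizing constant is 0.03*0.947 + 0.4277*0.053 = 0.051078
P(overloaded truck | strain alarm, ¬structural fatigue) = 0.022668/0.051078 ≈ 0.444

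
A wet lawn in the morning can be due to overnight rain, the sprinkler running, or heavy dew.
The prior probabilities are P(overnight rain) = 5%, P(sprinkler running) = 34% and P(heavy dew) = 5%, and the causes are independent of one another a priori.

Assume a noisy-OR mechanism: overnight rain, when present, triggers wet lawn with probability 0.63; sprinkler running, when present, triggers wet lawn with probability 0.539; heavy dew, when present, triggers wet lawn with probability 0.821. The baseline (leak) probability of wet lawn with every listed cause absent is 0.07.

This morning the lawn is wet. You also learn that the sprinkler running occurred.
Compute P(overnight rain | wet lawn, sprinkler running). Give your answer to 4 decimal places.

Under noisy-OR, P(wet lawn | causes) = 1 − (1−0.07)·∏(1−qᵢ) over the active causes.
P(wet lawn | sprinkler running) = 0.57127*0.95*0.95 + 0.923257*0.95*0.05 + 0.84137*0.05*0.95 + 0.971605*0.05*0.05 = 0.515571 + 0.043855 + 0.039965 + 0.002429 = 0.601820
Restricting to configurations with overnight rain present: 0.039965 + 0.002429 = 0.042394.
P(overnight rain | wet lawn, sprinkler running) = 0.042394 / 0.601820 ≈ 0.0704

P(overnight rain | wet lawn, sprinkler running) ≈ 0.0704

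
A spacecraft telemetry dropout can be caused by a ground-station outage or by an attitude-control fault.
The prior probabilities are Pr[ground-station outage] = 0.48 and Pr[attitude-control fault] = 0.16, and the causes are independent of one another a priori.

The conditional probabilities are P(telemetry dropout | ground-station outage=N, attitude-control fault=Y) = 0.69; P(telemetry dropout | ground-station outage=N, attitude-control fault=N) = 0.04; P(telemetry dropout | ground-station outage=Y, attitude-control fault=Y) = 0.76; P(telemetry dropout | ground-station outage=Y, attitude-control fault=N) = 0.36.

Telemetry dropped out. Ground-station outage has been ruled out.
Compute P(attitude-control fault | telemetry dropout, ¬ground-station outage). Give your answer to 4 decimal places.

P(telemetry dropout | ¬ground-station outage) = 0.04*0.84 + 0.69*0.16 = 0.033600 + 0.110400 = 0.144000
Of this, 0.110400 comes from 0.69*0.16 (the attitude-control fault=true cases).
Hence the posterior is 0.110400/0.144000 ≈ 0.7667.

P(attitude-control fault | telemetry dropout, ¬ground-station outage) ≈ 0.7667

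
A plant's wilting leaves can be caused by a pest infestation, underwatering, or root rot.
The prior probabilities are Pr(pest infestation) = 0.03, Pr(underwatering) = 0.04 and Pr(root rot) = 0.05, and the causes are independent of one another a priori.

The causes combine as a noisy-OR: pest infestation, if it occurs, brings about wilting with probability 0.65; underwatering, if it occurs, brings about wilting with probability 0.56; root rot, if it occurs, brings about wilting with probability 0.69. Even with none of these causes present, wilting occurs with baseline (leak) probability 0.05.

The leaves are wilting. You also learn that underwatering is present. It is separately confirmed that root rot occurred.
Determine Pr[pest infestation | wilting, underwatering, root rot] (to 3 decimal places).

Under noisy-OR, P(wilting | causes) = 1 − (1−0.05)·∏(1−qᵢ) over the active causes.
By total probability over both values of pest infestation:
  P(wilting | underwatering, root rot) = 0.87042*0.97 + 0.954647*0.03
        = 0.844307 + 0.028639 = 0.872946
The terms with pest infestation present sum to 0.028639, so
  P(pest infestation | wilting, underwatering, root rot) = 0.028639 / 0.872946 ≈ 0.033

Pr[pest infestation | wilting, underwatering, root rot] ≈ 0.033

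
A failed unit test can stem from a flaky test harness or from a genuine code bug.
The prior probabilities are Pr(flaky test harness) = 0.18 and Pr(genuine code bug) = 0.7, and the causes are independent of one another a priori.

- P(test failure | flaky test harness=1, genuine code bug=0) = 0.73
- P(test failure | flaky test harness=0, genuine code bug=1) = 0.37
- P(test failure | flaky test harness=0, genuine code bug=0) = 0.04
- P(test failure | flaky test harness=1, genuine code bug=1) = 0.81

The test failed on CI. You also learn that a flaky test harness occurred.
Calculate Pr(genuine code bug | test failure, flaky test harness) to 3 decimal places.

P(test failure | flaky test harness) = 0.73·0.3 + 0.81·0.7 = 0.219000 + 0.567000 = 0.786000
Restricting to configurations with genuine code bug present: 0.81·0.7 = 0.567000.
Hence the posterior is 0.567000/0.786000 ≈ 0.721.

Pr(genuine code bug | test failure, flaky test harness) ≈ 0.721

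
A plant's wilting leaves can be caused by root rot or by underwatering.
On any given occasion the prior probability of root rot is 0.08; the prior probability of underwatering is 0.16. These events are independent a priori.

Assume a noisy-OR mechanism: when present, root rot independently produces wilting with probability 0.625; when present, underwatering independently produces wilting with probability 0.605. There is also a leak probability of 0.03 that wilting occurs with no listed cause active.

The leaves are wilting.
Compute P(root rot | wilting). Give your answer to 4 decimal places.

P(root rot | wilting) ≈ 0.3203

Under noisy-OR, P(wilting | causes) = 1 − (1−0.03)·∏(1−qᵢ) over the active causes.
For the numerator, keep only root rot=true terms: 0.042756 + 0.010961 = 0.053717
Normalizer over all consistent configurations: 0.03*0.92*0.84 + 0.61685*0.92*0.16 + 0.63625*0.08*0.84 + 0.856319*0.08*0.16 = 0.167701
Posterior = 0.053717 / 0.167701 ≈ 0.3203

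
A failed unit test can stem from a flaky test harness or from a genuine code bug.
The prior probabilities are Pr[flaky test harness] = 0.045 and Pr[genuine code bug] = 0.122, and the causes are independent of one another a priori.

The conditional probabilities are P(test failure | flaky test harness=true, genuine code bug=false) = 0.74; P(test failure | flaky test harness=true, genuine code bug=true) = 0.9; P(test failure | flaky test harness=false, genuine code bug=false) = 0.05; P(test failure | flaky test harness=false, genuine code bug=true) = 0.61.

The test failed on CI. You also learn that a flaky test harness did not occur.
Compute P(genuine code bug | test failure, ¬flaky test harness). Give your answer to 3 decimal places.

P(genuine code bug | test failure, ¬flaky test harness) ≈ 0.629

By total probability over both values of genuine code bug:
  P(test failure | ¬flaky test harness) = 0.05·0.878 + 0.61·0.122
        = 0.043900 + 0.074420 = 0.118320
Keeping only the genuine code bug-present terms gives 0.074420, so
  P(genuine code bug | test failure, ¬flaky test harness) = 0.074420 / 0.118320 ≈ 0.629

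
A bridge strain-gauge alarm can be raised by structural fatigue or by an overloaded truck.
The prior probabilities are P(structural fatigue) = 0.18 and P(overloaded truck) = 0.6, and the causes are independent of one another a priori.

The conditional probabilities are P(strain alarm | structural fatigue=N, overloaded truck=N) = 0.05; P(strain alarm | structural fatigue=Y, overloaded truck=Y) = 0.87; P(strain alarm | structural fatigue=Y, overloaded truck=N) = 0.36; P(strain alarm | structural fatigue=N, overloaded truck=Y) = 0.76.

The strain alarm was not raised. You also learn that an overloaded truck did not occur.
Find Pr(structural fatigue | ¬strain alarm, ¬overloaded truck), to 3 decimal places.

Pr(structural fatigue | ¬strain alarm, ¬overloaded truck) ≈ 0.129

P(¬strain alarm | ¬overloaded truck) = 0.95*0.82 + 0.64*0.18 = 0.779000 + 0.115200 = 0.894200
Restricting to configurations with structural fatigue present: 0.64*0.18 = 0.115200.
So P(structural fatigue | ¬strain alarm, ¬overloaded truck) = 0.115200/0.894200 ≈ 0.129.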